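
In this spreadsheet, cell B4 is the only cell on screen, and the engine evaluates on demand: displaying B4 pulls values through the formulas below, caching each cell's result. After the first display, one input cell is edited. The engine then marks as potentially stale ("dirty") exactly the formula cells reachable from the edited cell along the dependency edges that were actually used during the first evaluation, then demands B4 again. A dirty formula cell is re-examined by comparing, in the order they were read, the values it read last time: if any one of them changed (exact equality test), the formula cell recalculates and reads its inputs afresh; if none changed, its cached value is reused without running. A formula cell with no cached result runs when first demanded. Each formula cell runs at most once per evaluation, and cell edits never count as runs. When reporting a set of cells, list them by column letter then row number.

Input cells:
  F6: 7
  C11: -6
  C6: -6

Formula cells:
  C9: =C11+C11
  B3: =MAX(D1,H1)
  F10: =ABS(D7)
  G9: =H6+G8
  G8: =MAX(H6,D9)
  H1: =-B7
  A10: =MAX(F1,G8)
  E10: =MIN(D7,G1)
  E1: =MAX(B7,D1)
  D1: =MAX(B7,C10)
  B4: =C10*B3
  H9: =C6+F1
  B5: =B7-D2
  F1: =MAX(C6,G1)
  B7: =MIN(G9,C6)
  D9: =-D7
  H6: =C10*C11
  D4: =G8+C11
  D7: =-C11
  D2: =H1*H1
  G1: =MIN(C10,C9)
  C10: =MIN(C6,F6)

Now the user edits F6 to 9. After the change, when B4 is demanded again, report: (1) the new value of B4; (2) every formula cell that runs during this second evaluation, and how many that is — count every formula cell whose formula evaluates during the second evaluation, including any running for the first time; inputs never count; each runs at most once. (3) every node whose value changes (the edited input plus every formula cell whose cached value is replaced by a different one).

B4 now evaluates to -36.
Run set: C10 (1 run).
Changed values: F6.
The important point: C10 recomputes to an identical value, and the output ends up unchanged.

Initial pass — values computed on the first demand:
  C10 = MIN(-6, 7) = -6
  D7 = -(-6) = 6
  D9 = -(6) = -6
  H6 = -6 * -6 = 36
  G8 = MAX(36, -6) = 36
  G9 = 36 + 36 = 72
  B7 = MIN(72, -6) = -6
  D1 = MAX(-6, -6) = -6
  H1 = -(-6) = 6
  B3 = MAX(-6, 6) = 6
  B4 = -6 * 6 = -36

Second demand — change propagation:
  C10: re-runs because F6 7->9; new result -6 (unchanged).
  H6: re-examined; everything it read last time is the same (C10 unchanged, C11 unchanged) — cache 36 kept, no run.
  G8: re-examined; everything it read last time is the same (H6 unchanged, D9 unchanged) — cache 36 kept, no run.
  G9: re-examined; everything it read last time is the same (H6 unchanged, G8 unchanged) — cache 72 kept, no run.
  B7: re-examined; everything it read last time is the same (G9 unchanged, C6 unchanged) — cache -6 kept, no run.
  D1: re-examined; everything it read last time is the same (B7 unchanged, C10 unchanged) — cache -6 kept, no run.
  H1: re-examined; everything it read last time is the same (B7 unchanged) — cache 6 kept, no run.
  B3: re-examined; everything it read last time is the same (D1 unchanged, H1 unchanged) — cache 6 kept, no run.
  B4: re-examined; everything it read last time is the same (C10 unchanged, B3 unchanged) — cache -36 kept, no run.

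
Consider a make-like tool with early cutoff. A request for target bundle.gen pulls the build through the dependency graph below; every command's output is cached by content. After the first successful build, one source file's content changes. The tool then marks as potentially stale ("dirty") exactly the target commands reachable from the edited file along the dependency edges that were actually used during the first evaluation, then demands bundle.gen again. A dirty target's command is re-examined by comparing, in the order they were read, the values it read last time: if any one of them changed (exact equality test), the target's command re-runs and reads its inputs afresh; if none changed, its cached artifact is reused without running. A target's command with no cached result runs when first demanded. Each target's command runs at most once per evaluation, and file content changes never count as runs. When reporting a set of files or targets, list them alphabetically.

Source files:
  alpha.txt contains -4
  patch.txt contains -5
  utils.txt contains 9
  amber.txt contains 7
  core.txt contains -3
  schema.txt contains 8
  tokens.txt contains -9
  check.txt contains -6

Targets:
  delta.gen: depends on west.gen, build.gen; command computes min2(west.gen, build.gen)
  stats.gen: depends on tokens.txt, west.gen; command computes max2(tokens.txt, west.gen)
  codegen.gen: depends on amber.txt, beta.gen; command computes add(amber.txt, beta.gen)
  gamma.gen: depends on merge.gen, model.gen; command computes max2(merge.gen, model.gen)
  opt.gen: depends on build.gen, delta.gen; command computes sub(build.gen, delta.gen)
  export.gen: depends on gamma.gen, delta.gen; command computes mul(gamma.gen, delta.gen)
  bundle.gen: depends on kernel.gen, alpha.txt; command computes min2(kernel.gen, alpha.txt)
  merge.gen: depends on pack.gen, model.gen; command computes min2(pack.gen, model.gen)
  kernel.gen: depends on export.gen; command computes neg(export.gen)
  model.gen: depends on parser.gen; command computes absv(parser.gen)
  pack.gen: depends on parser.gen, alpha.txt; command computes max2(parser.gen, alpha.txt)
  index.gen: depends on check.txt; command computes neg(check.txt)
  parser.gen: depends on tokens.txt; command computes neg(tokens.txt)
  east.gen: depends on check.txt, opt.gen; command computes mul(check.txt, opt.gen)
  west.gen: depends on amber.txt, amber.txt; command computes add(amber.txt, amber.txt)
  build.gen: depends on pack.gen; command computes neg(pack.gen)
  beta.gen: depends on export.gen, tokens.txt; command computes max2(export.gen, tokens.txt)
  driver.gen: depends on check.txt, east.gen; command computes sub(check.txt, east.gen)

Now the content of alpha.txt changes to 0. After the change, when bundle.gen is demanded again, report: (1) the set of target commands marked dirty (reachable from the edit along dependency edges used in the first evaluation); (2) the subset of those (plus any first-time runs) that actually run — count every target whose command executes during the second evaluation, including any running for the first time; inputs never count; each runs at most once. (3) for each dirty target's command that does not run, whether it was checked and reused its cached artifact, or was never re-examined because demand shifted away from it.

The edit dirties: build.gen, bundle.gen, delta.gen, export.gen, gamma.gen, kernel.gen, merge.gen, pack.gen.
2 target commands run: bundle.gen, pack.gen.
Cache hits after checking: build.gen, delta.gen, export.gen, gamma.gen, kernel.gen, merge.gen.
Note where the cutoff bites: merge.gen is checked, finds nothing changed, and keeps its cache.

First demand of the output computes:
  parser.gen = neg(-9) = 9
  model.gen = absv(9) = 9
  pack.gen = max2(9, -4) = 9
  build.gen = neg(9) = -9
  merge.gen = min2(9, 9) = 9
  gamma.gen = max2(9, 9) = 9
  west.gen = add(7, 7) = 14
  delta.gen = min2(14, -9) = -9
  export.gen = mul(9, -9) = -81
  kernel.gen = neg(-81) = 81
  bundle.gen = min2(81, -4) = -4

After the edit, cleaning proceeds:
  pack.gen: a read changed (alpha.txt -4->0) — executes, giving 9 — identical to its old value.
  build.gen: dirty, but its reads are unchanged (pack.gen unchanged); cached -9 stands.
  delta.gen: dirty, but its reads are unchanged (west.gen unchanged, build.gen unchanged); cached -9 stands.
  merge.gen: dirty, but its reads are unchanged (pack.gen unchanged, model.gen unchanged); cached 9 stands.
  gamma.gen: dirty, but its reads are unchanged (merge.gen unchanged, model.gen unchanged); cached 9 stands.
  export.gen: dirty, but its reads are unchanged (gamma.gen unchanged, delta.gen unchanged); cached -81 stands.
  kernel.gen: dirty, but its reads are unchanged (export.gen unchanged); cached 81 stands.
  bundle.gen: a read changed (alpha.txt -4->0) — executes, giving 0.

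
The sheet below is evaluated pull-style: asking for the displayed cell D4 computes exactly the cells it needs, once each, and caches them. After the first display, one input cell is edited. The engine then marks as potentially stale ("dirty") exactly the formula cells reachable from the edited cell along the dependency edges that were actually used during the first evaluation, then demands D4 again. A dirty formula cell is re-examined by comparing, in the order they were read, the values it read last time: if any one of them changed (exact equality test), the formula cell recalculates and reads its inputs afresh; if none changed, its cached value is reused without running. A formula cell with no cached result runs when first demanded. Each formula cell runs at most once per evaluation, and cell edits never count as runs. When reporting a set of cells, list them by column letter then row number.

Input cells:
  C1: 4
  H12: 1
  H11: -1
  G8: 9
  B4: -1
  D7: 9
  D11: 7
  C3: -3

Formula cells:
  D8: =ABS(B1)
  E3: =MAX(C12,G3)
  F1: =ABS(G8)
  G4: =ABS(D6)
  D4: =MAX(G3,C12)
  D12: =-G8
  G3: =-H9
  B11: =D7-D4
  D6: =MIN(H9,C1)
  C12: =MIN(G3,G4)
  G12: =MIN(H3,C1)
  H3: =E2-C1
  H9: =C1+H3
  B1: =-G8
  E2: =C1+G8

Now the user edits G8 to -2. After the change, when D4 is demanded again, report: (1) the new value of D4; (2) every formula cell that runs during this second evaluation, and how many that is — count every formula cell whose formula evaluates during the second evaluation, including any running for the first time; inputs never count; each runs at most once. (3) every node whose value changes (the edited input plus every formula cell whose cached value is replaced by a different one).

First demand of the output computes:
  E2 = 4 + 9 = 13
  H3 = 13 - 4 = 9
  H9 = 4 + 9 = 13
  D6 = MIN(13, 4) = 4
  G3 = -(13) = -13
  G4 = ABS(4) = 4
  C12 = MIN(-13, 4) = -13
  D4 = MAX(-13, -13) = -13

After the edit, cleaning proceeds:
  E2: a read changed (G8 9->-2) — executes, giving 2.
  H3: a read changed (E2 13->2) — executes, giving -2.
  H9: a read changed (H3 9->-2) — executes, giving 2.
  D6: a read changed (H9 13->2) — executes, giving 2.
  G3: a read changed (H9 13->2) — executes, giving -2.
  G4: a read changed (D6 4->2) — executes, giving 2.
  C12: a read changed (G3 -13->-2; G4 4->2) — executes, giving -2.
  D4: a read changed (G3 -13->-2; C12 -13->-2) — executes, giving -2.

Demanding D4 again yields -2.
8 formula cells run: C12, D4, D6, E2, G3, G4, H3, H9.
The nodes whose values change: C12, D4, D6, E2, G3, G4, G8, H3, H9.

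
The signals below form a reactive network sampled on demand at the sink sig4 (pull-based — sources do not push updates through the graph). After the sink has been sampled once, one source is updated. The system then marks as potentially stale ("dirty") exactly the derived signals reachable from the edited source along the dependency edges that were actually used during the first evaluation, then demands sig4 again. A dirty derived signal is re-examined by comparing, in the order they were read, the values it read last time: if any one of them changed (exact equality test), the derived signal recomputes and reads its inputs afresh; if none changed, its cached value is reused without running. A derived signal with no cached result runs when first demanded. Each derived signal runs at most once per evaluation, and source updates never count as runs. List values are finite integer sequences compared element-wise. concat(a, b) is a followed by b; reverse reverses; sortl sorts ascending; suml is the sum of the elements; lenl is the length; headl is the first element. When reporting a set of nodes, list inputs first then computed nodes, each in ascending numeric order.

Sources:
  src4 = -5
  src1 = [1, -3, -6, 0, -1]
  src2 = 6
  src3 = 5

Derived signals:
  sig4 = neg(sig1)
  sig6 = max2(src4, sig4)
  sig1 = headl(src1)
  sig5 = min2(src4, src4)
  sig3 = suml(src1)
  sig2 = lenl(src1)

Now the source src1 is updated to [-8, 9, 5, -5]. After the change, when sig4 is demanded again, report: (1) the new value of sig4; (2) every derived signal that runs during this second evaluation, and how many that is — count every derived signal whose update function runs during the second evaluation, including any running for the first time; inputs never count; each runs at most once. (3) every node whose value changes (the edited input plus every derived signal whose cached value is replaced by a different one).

Initial pass — values computed on the first demand:
  sig1 = headl([1, -3, -6, 0, -1]) = 1
  sig4 = neg(1) = -1

Second demand — change propagation:
  sig1: re-runs because src1 [1, -3, -6, 0, -1]->[-8, 9, 5, -5]; new result -8.
  sig4: re-runs because sig1 1->-8; new result 8.

sig4 now evaluates to 8.
Run set: sig1, sig4 (2 run).
Changed values: src1, sig1, sig4.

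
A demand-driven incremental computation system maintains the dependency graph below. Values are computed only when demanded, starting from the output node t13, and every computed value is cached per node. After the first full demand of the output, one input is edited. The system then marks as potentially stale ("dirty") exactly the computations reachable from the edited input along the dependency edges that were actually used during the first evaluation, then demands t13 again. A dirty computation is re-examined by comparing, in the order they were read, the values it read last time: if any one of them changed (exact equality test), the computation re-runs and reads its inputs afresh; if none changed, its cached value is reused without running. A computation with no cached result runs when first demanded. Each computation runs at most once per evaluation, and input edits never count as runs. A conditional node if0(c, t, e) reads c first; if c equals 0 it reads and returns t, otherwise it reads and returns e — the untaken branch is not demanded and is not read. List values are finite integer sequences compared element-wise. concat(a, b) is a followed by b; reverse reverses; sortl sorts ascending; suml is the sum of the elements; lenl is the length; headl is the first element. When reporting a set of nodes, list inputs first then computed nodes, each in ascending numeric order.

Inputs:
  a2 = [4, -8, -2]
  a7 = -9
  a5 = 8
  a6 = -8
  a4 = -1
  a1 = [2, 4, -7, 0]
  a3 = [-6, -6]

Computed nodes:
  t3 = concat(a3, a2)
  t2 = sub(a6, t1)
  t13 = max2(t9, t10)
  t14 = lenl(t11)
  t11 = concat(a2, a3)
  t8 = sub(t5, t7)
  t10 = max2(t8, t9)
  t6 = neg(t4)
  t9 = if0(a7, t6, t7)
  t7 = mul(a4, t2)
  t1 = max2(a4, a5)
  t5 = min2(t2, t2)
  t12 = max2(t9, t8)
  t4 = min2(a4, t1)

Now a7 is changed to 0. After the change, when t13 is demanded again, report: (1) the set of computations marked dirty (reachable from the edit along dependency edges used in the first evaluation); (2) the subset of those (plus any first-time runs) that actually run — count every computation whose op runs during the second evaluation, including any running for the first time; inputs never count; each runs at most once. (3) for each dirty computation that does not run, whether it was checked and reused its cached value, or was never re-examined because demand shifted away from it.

Marked dirty: t9, t10, t13.
Computations that run: t4, t6, t9, t10, t13 — 5 in total.
Every dirty computation ran.
Key observation: a condition flipped, so demand reaches new nodes — t4, t6 run for the first time.

First evaluation (everything demanded from the output):
  t1 = max2(-1, 8) = 8
  t2 = sub(-8, 8) = -16
  t5 = min2(-16, -16) = -16
  t7 = mul(-1, -16) = 16
  t8 = sub(-16, 16) = -32
  t9 = if0(a7=-9 -> else branch t7) = 16
  t10 = max2(-32, 16) = 16
  t13 = max2(16, 16) = 16

Propagation after the edit:
  t4: demanded for the first time — runs, produces -1.
  t6: demanded for the first time — runs, produces 1.
  t9: runs — a7 -9->0; result 1.
  t10: runs — t9 16->1; result 1.
  t13: runs — t9 16->1; t10 16->1; result 1.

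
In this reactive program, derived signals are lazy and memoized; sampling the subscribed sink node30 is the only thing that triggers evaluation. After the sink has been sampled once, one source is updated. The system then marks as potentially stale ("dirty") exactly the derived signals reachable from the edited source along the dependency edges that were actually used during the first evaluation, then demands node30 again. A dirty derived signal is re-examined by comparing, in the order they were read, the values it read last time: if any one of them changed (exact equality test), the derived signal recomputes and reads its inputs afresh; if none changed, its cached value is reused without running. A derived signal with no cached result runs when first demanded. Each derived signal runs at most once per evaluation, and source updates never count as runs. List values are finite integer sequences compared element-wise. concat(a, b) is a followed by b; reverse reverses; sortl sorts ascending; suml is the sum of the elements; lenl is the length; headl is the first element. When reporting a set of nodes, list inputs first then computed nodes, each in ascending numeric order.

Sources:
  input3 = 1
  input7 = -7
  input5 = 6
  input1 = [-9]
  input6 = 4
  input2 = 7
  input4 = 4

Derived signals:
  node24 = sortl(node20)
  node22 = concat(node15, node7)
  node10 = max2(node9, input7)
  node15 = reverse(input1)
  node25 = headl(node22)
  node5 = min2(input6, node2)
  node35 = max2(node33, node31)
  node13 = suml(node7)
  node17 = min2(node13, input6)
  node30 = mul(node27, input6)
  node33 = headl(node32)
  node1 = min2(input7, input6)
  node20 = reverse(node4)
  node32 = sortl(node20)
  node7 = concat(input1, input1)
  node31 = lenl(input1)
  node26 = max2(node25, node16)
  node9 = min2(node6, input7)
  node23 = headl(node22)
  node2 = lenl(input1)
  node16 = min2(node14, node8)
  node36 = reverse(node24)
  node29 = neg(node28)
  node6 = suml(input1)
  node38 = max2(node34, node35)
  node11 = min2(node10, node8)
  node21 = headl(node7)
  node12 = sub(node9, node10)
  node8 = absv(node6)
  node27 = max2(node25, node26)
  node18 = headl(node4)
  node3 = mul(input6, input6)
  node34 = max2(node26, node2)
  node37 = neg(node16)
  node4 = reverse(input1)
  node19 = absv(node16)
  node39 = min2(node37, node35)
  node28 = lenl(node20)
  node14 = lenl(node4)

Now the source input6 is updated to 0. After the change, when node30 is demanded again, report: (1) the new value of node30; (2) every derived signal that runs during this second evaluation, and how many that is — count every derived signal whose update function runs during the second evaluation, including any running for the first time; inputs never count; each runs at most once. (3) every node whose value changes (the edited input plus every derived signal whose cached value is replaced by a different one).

Demanding node30 again yields 0.
1 derived signals run: node30.
The nodes whose values change: input6, node30.

First demand of the output computes:
  node4 = reverse([-9]) = [-9]
  node6 = suml([-9]) = -9
  node7 = concat([-9], [-9]) = [-9, -9]
  node8 = absv(-9) = 9
  node14 = lenl([-9]) = 1
  node15 = reverse([-9]) = [-9]
  node16 = min2(1, 9) = 1
  node22 = concat([-9], [-9, -9]) = [-9, -9, -9]
  node25 = headl([-9, -9, -9]) = -9
  node26 = max2(-9, 1) = 1
  node27 = max2(-9, 1) = 1
  node30 = mul(1, 4) = 4

After the edit, cleaning proceeds:
  node30: a read changed (input6 4->0) — executes, giving 0.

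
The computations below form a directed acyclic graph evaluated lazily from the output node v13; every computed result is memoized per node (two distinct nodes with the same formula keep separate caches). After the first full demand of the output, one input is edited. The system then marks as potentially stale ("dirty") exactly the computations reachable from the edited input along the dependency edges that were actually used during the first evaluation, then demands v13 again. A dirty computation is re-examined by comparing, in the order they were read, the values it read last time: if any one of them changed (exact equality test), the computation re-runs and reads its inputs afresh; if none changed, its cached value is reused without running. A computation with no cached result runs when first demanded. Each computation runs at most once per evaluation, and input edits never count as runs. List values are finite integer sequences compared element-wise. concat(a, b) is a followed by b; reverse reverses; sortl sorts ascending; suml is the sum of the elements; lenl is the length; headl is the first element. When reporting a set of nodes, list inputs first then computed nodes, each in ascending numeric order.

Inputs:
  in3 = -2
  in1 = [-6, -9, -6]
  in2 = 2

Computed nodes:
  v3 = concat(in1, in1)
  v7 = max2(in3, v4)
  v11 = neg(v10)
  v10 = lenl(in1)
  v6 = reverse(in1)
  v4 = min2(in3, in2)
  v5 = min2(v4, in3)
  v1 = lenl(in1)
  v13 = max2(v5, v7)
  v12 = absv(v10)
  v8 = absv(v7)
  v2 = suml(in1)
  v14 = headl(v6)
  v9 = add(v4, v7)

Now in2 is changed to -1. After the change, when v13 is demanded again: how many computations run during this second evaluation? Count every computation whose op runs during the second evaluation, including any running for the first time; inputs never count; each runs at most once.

First demand of the output computes:
  v4 = min2(-2, 2) = -2
  v5 = min2(-2, -2) = -2
  v7 = max2(-2, -2) = -2
  v13 = max2(-2, -2) = -2

After the edit, cleaning proceeds:
  v4: a read changed (in2 2->-1) — executes, giving -2 — identical to its old value.
  v5: dirty, but its reads are unchanged (v4 unchanged, in3 unchanged); cached -2 stands.
  v7: dirty, but its reads are unchanged (in3 unchanged, v4 unchanged); cached -2 stands.
  v13: dirty, but its reads are unchanged (v5 unchanged, v7 unchanged); cached -2 stands.

Note the absorption at v4: it re-runs yet its value is the same, leaving the output's value untouched.

1 computations run: v4.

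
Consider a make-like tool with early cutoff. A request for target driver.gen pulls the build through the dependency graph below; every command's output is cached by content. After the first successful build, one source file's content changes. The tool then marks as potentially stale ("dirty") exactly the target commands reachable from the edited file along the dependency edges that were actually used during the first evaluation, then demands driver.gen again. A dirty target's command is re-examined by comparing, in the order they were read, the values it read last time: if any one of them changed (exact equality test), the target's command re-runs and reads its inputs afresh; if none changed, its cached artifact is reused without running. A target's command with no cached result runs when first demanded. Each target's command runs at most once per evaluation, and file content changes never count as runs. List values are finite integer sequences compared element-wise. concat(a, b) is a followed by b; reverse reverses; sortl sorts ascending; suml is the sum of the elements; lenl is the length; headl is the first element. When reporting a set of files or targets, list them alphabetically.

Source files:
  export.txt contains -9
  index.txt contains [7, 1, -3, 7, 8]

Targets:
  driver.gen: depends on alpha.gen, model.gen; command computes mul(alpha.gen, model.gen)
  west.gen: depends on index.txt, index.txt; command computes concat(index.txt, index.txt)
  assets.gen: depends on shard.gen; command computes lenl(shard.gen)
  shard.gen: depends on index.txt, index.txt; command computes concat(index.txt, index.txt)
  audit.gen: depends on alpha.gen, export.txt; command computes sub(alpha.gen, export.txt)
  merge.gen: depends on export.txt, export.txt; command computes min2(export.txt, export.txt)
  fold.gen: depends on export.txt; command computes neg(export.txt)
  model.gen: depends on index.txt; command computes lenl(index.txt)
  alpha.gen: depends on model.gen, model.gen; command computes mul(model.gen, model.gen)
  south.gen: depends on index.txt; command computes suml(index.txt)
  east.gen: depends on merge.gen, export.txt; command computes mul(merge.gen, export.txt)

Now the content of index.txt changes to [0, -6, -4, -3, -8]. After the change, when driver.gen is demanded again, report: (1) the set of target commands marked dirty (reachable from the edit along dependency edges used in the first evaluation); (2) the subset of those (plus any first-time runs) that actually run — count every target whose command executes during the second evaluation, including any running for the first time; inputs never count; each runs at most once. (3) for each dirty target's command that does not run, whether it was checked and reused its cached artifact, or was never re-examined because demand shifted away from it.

The edit dirties: alpha.gen, driver.gen, model.gen.
1 target commands run: model.gen.
Cache hits after checking: alpha.gen, driver.gen.
Note the absorption at model.gen: it re-runs yet its value is the same, leaving the output's value untouched.

First demand of the output computes:
  model.gen = lenl([7, 1, -3, 7, 8]) = 5
  alpha.gen = mul(5, 5) = 25
  driver.gen = mul(25, 5) = 125

After the edit, cleaning proceeds:
  model.gen: a read changed (index.txt [7, 1, -3, 7, 8]->[0, -6, -4, -3, -8]) — executes, giving 5 — identical to its old value.
  alpha.gen: dirty, but its reads are unchanged (model.gen unchanged, model.gen unchanged); cached 25 stands.
  driver.gen: dirty, but its reads are unchanged (alpha.gen unchanged, model.gen unchanged); cached 125 stands.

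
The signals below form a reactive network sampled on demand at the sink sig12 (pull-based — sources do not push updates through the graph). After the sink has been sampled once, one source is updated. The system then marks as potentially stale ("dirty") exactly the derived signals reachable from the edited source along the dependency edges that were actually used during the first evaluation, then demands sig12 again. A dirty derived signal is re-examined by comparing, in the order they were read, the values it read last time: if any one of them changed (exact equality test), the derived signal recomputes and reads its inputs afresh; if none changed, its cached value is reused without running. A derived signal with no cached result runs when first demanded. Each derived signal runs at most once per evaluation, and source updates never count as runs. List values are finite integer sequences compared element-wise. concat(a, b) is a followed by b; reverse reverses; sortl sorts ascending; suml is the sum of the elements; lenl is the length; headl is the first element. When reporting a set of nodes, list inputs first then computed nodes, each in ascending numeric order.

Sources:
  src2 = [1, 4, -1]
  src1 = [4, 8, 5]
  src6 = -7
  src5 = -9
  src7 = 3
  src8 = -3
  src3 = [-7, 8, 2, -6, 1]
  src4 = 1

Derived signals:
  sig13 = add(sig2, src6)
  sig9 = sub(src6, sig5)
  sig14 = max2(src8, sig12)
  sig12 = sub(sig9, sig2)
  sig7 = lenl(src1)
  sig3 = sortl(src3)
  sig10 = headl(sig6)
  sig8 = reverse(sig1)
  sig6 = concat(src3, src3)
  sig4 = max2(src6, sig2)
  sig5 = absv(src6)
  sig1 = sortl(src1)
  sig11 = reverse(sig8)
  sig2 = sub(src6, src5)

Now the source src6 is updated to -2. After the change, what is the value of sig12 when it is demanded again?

Initial pass — values computed on the first demand:
  sig2 = sub(-7, -9) = 2
  sig5 = absv(-7) = 7
  sig9 = sub(-7, 7) = -14
  sig12 = sub(-14, 2) = -16

Second demand — change propagation:
  sig2: re-runs because src6 -7->-2; new result 7.
  sig5: re-runs because src6 -7->-2; new result 2.
  sig9: re-runs because src6 -7->-2; sig5 7->2; new result -4.
  sig12: re-runs because sig9 -14->-4; sig2 2->7; new result -11.

sig12 now evaluates to -11.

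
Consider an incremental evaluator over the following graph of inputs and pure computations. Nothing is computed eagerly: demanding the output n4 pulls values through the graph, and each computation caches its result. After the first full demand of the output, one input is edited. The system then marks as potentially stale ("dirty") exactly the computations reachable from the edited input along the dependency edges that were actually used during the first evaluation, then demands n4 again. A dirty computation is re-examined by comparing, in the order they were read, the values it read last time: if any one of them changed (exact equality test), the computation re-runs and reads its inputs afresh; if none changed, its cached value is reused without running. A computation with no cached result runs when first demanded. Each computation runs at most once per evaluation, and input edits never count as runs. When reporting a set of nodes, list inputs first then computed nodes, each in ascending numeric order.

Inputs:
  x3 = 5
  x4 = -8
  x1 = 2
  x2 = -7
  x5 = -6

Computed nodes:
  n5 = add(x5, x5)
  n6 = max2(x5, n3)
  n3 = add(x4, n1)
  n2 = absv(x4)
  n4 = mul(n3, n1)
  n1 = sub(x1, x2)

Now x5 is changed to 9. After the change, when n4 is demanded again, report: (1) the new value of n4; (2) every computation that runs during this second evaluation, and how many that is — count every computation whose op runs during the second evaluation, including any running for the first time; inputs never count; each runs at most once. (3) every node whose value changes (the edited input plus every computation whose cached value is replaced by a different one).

n4 now evaluates to 9.
Run set: none (0 run).
Changed values: x5.
The important point: nothing the output needs ever reads x5, so the edit is invisible to it.

Initial pass — values computed on the first demand:
  n1 = sub(2, -7) = 9
  n3 = add(-8, 9) = 1
  n4 = mul(1, 9) = 9

Second demand — change propagation:
  no demanded computation ever read x5, so the edit dirties nothing and nothing runs.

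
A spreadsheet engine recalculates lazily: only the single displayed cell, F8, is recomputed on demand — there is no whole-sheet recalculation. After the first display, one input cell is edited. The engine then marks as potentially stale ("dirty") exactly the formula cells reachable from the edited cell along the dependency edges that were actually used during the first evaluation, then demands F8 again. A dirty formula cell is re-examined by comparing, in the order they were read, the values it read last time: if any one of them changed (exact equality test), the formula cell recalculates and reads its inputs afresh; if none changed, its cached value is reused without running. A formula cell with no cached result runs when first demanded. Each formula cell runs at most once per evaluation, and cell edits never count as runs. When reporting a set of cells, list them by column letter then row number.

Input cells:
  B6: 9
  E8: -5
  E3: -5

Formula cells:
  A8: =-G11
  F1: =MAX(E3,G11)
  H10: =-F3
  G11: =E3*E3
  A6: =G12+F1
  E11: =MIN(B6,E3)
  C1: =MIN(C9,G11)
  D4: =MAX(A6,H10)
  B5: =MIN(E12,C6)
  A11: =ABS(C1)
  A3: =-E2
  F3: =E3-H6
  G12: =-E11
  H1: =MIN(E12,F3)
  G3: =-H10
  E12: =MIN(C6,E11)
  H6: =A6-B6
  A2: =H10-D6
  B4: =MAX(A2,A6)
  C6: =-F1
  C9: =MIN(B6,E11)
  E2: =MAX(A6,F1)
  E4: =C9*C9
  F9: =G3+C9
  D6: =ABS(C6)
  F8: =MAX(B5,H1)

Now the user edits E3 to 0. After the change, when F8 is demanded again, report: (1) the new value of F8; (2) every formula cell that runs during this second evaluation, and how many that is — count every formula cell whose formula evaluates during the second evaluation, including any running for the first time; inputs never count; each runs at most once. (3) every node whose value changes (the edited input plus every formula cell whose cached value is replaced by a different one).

First evaluation (everything demanded from the output):
  E11 = MIN(9, -5) = -5
  G11 = -5 * -5 = 25
  F1 = MAX(-5, 25) = 25
  C6 = -(25) = -25
  E12 = MIN(-25, -5) = -25
  B5 = MIN(-25, -25) = -25
  G12 = -(-5) = 5
  A6 = 5 + 25 = 30
  H6 = 30 - 9 = 21
  F3 = -5 - 21 = -26
  H1 = MIN(-25, -26) = -26
  F8 = MAX(-25, -26) = -25

Propagation after the edit:
  E11: runs — E3 -5->0; result 0.
  G11: runs — E3 -5->0; E3 -5->0; result 0.
  F1: runs — E3 -5->0; G11 25->0; result 0.
  C6: runs — F1 25->0; result 0.
  E12: runs — C6 -25->0; E11 -5->0; result 0.
  B5: runs — E12 -25->0; C6 -25->0; result 0.
  G12: runs — E11 -5->0; result 0.
  A6: runs — G12 5->0; F1 25->0; result 0.
  H6: runs — A6 30->0; result -9.
  F3: runs — E3 -5->0; H6 21->-9; result 9.
  H1: runs — E12 -25->0; F3 -26->9; result 0.
  F8: runs — B5 -25->0; H1 -26->0; result 0.

New value of F8: 0.
Formula cells that run: A6, B5, C6, E11, E12, F1, F3, F8, G11, G12, H1, H6 — 12 in total.
Values that change: A6, B5, C6, E3, E11, E12, F1, F3, F8, G11, G12, H1, H6.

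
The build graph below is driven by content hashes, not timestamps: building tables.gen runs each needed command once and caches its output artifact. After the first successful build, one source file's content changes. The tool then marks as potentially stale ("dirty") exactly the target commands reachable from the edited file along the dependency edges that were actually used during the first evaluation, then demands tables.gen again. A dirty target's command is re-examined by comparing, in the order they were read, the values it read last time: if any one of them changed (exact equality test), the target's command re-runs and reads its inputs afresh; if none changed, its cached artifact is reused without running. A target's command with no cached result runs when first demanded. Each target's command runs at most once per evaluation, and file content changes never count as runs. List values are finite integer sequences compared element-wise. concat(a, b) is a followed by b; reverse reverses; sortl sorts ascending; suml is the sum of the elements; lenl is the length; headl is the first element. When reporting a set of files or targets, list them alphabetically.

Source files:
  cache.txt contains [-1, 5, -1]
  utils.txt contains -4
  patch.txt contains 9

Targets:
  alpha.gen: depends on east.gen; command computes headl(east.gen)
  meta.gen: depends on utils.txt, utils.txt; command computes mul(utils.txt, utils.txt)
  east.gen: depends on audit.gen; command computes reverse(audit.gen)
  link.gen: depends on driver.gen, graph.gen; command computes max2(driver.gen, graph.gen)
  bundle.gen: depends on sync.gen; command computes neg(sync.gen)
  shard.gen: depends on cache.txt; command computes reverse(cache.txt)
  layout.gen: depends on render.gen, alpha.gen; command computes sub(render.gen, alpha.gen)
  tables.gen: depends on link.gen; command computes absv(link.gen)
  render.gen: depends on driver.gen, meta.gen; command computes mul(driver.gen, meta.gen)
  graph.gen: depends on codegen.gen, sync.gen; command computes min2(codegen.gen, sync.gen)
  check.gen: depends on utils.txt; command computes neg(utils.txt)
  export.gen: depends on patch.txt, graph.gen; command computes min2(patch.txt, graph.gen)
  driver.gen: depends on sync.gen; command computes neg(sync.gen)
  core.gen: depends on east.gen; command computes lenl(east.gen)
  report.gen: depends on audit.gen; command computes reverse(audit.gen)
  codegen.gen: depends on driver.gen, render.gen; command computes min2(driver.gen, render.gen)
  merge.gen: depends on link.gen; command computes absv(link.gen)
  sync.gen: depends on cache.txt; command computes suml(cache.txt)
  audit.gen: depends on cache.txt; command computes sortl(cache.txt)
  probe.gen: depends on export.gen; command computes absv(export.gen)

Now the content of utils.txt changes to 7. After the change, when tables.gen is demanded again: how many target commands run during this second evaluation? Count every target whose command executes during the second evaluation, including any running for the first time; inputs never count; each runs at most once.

Run set: codegen.gen, graph.gen, link.gen, meta.gen, render.gen (5 run).
The important point: link.gen recomputes to an identical value, and the output ends up unchanged.

Initial pass — values computed on the first demand:
  meta.gen = mul(-4, -4) = 16
  sync.gen = suml([-1, 5, -1]) = 3
  driver.gen = neg(3) = -3
  render.gen = mul(-3, 16) = -48
  codegen.gen = min2(-3, -48) = -48
  graph.gen = min2(-48, 3) = -48
  link.gen = max2(-3, -48) = -3
  tables.gen = absv(-3) = 3

Second demand — change propagation:
  meta.gen: re-runs because utils.txt -4->7; utils.txt -4->7; new result 49.
  render.gen: re-runs because meta.gen 16->49; new result -147.
  codegen.gen: re-runs because render.gen -48->-147; new result -147.
  graph.gen: re-runs because codegen.gen -48->-147; new result -147.
  link.gen: re-runs because graph.gen -48->-147; new result -3 (unchanged).
  tables.gen: re-examined; everything it read last time is the same (link.gen unchanged) — cache 3 kept, no run.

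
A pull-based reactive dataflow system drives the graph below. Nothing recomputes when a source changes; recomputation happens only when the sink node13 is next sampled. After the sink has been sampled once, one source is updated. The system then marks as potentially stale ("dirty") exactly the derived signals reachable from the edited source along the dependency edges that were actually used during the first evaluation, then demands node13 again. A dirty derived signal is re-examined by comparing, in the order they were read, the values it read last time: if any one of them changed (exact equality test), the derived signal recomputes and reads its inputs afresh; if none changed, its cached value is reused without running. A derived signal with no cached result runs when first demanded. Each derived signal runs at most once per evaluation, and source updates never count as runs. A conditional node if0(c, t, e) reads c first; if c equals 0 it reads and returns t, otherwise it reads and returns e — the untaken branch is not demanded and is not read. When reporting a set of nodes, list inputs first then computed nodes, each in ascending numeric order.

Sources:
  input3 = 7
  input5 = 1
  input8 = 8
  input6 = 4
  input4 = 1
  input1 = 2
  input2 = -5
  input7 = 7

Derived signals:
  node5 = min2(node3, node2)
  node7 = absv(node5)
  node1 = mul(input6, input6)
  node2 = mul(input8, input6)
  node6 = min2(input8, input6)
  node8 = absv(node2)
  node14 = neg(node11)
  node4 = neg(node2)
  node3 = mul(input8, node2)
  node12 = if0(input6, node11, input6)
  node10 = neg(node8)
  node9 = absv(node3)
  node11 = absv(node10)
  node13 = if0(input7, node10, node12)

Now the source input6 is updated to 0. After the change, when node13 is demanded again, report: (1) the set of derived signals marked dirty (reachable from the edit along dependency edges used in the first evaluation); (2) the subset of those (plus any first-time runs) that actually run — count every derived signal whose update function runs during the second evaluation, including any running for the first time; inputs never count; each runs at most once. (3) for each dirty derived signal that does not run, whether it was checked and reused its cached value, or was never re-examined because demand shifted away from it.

Marked dirty: node12, node13.
Derived signals that run: node2, node8, node10, node11, node12, node13 — 6 in total.
Every dirty derived signal ran.
Key observation: a condition flipped, so demand reaches new nodes — node2, node8, node10, node11 run for the first time.

First evaluation (everything demanded from the output):
  node12 = if0(input6=4 -> else branch input6) = 4
  node13 = if0(input7=7 -> else branch node12) = 4

Propagation after the edit:
  node2: demanded for the first time — runs, produces 0.
  node8: demanded for the first time — runs, produces 0.
  node10: demanded for the first time — runs, produces 0.
  node11: demanded for the first time — runs, produces 0.
  node12: runs — input6 4->0; input6 4->0; result 0.
  node13: runs — node12 4->0; result 0.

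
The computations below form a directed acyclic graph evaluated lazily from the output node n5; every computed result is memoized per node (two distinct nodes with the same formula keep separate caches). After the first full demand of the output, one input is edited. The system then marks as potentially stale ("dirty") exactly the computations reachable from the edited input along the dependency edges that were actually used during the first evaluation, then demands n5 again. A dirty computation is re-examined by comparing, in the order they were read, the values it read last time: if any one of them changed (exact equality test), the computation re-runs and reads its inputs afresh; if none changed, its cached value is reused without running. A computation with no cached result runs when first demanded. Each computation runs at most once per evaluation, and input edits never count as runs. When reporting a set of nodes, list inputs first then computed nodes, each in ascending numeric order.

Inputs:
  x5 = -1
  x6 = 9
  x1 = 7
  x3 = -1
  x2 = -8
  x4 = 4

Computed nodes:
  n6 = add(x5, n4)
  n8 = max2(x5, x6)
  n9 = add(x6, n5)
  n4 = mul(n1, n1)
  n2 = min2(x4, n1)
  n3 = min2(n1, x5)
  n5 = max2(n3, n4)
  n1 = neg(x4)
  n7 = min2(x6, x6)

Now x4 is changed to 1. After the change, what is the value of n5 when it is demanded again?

First demand of the output computes:
  n1 = neg(4) = -4
  n3 = min2(-4, -1) = -4
  n4 = mul(-4, -4) = 16
  n5 = max2(-4, 16) = 16

After the edit, cleaning proceeds:
  n1: a read changed (x4 4->1) — executes, giving -1.
  n3: a read changed (n1 -4->-1) — executes, giving -1.
  n4: a read changed (n1 -4->-1; n1 -4->-1) — executes, giving 1.
  n5: a read changed (n3 -4->-1; n4 16->1) — executes, giving 1.

Demanding n5 again yields 1.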